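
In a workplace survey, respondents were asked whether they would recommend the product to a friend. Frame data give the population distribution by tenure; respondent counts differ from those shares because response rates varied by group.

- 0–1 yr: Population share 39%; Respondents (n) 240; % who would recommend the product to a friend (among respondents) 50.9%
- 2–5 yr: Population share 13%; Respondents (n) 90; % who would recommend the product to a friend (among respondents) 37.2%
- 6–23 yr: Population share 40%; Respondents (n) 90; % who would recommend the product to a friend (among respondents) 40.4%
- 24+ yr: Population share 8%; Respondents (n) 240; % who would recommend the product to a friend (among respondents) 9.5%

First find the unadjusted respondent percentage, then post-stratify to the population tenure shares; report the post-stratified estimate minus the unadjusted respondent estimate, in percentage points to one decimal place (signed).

+9.1 percentage points

Unadjusted (pooled respondent) estimate weights by respondent counts:
  (240/660)×50.9 + (90/660)×37.2 + (90/660)×40.4 + (240/660)×9.5 = 32.5455%
Post-stratifying to population shares instead:
  0.39×50.9 + 0.13×37.2 + 0.4×40.4 + 0.08×9.5 = 41.607%
Difference = 41.607 − 32.5455 = 9.0615 pp.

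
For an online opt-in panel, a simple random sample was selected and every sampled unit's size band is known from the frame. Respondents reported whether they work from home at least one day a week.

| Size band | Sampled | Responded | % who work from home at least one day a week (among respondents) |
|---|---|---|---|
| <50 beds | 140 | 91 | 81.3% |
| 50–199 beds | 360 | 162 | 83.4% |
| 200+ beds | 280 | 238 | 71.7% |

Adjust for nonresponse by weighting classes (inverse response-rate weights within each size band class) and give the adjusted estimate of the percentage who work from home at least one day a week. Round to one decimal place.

Class response rates: <50 beds 91/140 = 65%, 50–199 beds 162/360 = 45%, 200+ beds 238/280 = 85%.
Each respondent's weight = sampled/responded in their class; summing within a class gives n_sampled, so:
  <50 beds: 140 × 81.3 = 11,382
  50–199 beds: 360 × 83.4 = 30024
  200+ beds: 280 × 71.7 = 20,076
Adjusted estimate = 61,482 / 780 = 78.8231 → 78.8%.

78.8%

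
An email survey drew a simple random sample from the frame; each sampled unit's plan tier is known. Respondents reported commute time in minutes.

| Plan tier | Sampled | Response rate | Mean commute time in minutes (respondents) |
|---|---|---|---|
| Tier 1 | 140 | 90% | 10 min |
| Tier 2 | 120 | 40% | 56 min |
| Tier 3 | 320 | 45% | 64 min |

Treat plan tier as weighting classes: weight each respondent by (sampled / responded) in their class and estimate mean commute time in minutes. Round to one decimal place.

49.3

With weight = n_sampled/n_responded per class, the weighted class total is n_sampled:
  Tier 1: 140 × 10 = 1400
  Tier 2: 120 × 56 = 6720
  Tier 3: 320 × 64 = 20,480
Adjusted estimate = 28,600 / 580 = 49.3103 → 49.3.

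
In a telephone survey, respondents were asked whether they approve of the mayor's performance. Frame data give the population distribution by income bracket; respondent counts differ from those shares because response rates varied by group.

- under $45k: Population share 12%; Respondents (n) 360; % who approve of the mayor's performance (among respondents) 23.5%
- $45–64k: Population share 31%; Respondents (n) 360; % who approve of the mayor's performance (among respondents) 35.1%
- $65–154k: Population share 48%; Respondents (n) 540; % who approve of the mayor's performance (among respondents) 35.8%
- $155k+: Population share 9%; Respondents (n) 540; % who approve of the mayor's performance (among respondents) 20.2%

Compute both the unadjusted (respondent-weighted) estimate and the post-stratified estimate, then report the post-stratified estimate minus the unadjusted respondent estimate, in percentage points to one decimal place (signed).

Unadjusted (pooled respondent) estimate weights by respondent counts:
  (360/1800)×23.5 + (360/1800)×35.1 + (540/1800)×35.8 + (540/1800)×20.2 = 28.52%
Post-stratifying to population shares instead:
  0.12×23.5 + 0.31×35.1 + 0.48×35.8 + 0.09×20.2 = 32.703%
Difference = 32.703 − 28.52 = 4.183 pp.

+4.2 percentage points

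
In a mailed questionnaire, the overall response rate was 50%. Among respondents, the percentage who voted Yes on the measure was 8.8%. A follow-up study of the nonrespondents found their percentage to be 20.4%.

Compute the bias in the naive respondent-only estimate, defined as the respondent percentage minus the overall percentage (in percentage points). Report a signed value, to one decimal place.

-5.8 percentage points

Nonresponse fraction = 1 − 0.5 = 0.5.
Bias = (nonresponse fraction) × (respondent percentage − nonrespondent percentage)
     = 0.5 × (8.8 − 20.4) = 0.5 × -11.6 = -5.8.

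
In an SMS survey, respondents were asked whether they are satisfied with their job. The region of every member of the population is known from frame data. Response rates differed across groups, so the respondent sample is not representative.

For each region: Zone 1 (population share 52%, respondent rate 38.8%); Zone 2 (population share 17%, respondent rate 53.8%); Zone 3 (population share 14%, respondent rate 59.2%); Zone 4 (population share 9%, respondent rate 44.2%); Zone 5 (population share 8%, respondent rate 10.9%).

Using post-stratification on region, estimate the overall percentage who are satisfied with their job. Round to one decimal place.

42.5%

Post-stratification weights by population share, not respondent share:
  Zone 1: 0.52 × 38.8 = 20.176
  Zone 2: 0.17 × 53.8 = 9.146
  Zone 3: 0.14 × 59.2 = 8.288
  Zone 4: 0.09 × 44.2 = 3.978
  Zone 5: 0.08 × 10.9 = 0.872
Post-stratified estimate = 42.46 → 42.5%.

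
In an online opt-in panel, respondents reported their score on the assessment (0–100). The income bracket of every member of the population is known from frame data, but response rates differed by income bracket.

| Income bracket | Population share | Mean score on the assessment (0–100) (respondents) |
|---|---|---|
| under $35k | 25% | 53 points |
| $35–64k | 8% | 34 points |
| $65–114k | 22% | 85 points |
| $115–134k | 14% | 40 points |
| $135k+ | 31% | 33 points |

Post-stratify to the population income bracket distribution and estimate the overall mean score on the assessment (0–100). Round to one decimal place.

50.5

Each cell contributes population-share × respondent value:
  under $35k: 0.25 × 53 = 13.25
  $35–64k: 0.08 × 34 = 2.72
  $65–114k: 0.22 × 85 = 18.7
  $115–134k: 0.14 × 40 = 5.6
  $135k+: 0.31 × 33 = 10.23
Post-stratified estimate = 50.5 → 50.5.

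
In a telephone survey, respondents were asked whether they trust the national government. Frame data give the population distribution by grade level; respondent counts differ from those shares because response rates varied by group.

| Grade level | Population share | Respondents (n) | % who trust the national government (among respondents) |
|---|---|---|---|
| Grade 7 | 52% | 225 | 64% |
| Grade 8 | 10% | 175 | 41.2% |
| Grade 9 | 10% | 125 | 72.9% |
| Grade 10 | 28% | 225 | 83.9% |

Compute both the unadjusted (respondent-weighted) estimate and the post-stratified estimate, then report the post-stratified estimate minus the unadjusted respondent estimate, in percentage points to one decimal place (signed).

+2.0 percentage points

Unadjusted (pooled respondent) estimate weights by respondent counts:
  (225/750)×64 + (175/750)×41.2 + (125/750)×72.9 + (225/750)×83.9 = 66.1333%
Reweighting by population grade level shares:
  0.52×64 + 0.1×41.2 + 0.1×72.9 + 0.28×83.9 = 68.182%
Difference = 68.182 − 66.1333 = 2.0487 pp.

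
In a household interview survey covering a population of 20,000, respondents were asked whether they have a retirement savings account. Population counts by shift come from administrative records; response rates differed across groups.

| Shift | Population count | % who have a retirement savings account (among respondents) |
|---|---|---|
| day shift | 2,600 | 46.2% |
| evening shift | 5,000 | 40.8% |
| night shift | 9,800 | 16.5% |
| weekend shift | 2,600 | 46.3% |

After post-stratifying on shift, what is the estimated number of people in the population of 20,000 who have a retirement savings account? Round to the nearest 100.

Apply each group's respondent rate to its population count:
  day shift: 2,600 × 46.2% = 1201.2
  evening shift: 5,000 × 40.8% = 2040
  night shift: 9,800 × 16.5% = 1617
  weekend shift: 2,600 × 46.3% = 1203.8
Estimated total = 6062 → 6,100.

6,100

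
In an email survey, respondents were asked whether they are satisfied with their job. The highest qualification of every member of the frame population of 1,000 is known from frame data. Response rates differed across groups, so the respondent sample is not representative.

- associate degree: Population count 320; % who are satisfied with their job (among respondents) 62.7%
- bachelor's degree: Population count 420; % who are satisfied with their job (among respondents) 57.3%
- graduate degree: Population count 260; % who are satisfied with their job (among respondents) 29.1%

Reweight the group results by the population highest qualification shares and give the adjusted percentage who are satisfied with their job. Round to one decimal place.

51.7%

Reweight to the known highest qualification distribution:
  associate degree: (320/1,000) × 62.7 = 20.064
  bachelor's degree: (420/1,000) × 57.3 = 24.066
  graduate degree: (260/1,000) × 29.1 = 7.566
Post-stratified estimate = 51.696 → 51.7%.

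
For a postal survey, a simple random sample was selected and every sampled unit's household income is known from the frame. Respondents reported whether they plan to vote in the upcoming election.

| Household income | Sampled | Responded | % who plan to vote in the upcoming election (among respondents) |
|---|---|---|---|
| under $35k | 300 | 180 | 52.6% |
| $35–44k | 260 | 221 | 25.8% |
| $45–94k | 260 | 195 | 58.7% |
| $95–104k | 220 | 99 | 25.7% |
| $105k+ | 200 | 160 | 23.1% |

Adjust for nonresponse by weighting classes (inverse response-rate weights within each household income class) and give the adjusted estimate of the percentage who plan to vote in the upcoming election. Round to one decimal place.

38.7%

Class response rates: under $35k 180/300 = 60%, $35–44k 221/260 = 85%, $45–94k 195/260 = 75%, $95–104k 99/220 = 45%, $105k+ 160/200 = 80%.
Each respondent's weight = sampled/responded in their class; summing within a class gives n_sampled, so:
  under $35k: 300 × 52.6 = 15,780
  $35–44k: 260 × 25.8 = 6708
  $45–94k: 260 × 58.7 = 15,262
  $95–104k: 220 × 25.7 = 5654
  $105k+: 200 × 23.1 = 4620
Adjusted estimate = 48,024 / 1,240 = 38.729 → 38.7%.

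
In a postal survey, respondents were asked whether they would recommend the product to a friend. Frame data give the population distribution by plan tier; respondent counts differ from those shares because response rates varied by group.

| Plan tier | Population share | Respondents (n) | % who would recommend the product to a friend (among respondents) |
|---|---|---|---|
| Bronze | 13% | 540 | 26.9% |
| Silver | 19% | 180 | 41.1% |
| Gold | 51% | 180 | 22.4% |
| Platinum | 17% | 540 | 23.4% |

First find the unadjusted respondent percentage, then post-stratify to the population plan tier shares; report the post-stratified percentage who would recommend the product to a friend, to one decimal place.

Unadjusted (pooled respondent) estimate weights by respondent counts:
  (540/1440)×26.9 + (180/1440)×41.1 + (180/1440)×22.4 + (540/1440)×23.4 = 26.8%
Post-stratifying to population shares instead:
  0.13×26.9 + 0.19×41.1 + 0.51×22.4 + 0.17×23.4 = 26.708%

26.7%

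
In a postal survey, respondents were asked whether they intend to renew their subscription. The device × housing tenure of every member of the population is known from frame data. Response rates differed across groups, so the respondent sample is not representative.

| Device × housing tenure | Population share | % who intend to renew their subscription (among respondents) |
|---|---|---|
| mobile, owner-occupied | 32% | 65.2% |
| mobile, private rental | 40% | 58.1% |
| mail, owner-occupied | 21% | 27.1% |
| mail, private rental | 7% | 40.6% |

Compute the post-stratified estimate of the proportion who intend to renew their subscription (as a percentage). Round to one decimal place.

52.6%

Reweight to the known device × housing tenure distribution:
  mobile, owner-occupied: 0.32 × 65.2 = 20.864
  mobile, private rental: 0.4 × 58.1 = 23.24
  mail, owner-occupied: 0.21 × 27.1 = 5.691
  mail, private rental: 0.07 × 40.6 = 2.842
Post-stratified estimate = 52.637 → 52.6%.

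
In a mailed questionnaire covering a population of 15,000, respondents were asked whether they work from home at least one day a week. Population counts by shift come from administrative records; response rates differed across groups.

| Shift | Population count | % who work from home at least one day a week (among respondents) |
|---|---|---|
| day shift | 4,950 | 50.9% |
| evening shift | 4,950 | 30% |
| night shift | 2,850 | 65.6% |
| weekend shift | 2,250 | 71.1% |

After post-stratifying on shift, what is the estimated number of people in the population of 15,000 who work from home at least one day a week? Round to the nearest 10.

7,470

Apply each group's respondent rate to its population count:
  day shift: 4,950 × 50.9% = 2519.55
  evening shift: 4,950 × 30% = 1485
  night shift: 2,850 × 65.6% = 1869.6
  weekend shift: 2,250 × 71.1% = 1599.75
Estimated total = 7473.9 → 7,470.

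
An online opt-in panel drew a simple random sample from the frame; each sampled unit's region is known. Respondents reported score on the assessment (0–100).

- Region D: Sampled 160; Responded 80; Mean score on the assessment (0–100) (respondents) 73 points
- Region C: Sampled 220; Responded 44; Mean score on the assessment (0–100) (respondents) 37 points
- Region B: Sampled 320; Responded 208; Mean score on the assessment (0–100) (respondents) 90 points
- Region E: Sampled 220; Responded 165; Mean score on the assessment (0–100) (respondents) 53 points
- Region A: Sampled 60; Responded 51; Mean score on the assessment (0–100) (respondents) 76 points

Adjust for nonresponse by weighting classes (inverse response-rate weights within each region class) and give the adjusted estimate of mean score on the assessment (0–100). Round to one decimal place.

66.2

Response rates by class: Region D 80/160 = 50%, Region C 44/220 = 20%, Region B 208/320 = 65%, Region E 165/220 = 75%, Region A 51/60 = 85%.
With weight = n_sampled/n_responded per class, the weighted class total is n_sampled:
  Region D: 160 × 73 = 11,680
  Region C: 220 × 37 = 8140
  Region B: 320 × 90 = 28,800
  Region E: 220 × 53 = 11,660
  Region A: 60 × 76 = 4560
Adjusted estimate = 64,840 / 980 = 66.1633 → 66.2.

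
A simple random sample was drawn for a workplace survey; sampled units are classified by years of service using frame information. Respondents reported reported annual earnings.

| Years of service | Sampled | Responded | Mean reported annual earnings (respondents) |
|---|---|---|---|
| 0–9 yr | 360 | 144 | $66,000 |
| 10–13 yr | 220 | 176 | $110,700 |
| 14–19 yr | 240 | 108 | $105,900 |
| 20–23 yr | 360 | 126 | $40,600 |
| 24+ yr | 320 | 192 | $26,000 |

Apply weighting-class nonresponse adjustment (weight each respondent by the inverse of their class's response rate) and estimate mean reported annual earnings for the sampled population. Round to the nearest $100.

$64,300

Class response rates: 0–9 yr 144/360 = 40%, 10–13 yr 176/220 = 80%, 14–19 yr 108/240 = 45%, 20–23 yr 126/360 = 35%, 24+ yr 192/320 = 60%.
Each respondent's weight = sampled/responded in their class; summing within a class gives n_sampled, so:
  0–9 yr: 360 × 66,000 = 23,760,000
  10–13 yr: 220 × 110,700 = 24,354,000
  14–19 yr: 240 × 105,900 = 25,416,000
  20–23 yr: 360 × 40,600 = 14,616,000
  24+ yr: 320 × 26,000 = 8,320,000
Adjusted estimate = 96,466,000 / 1,500 = 64310.7 → $64,300.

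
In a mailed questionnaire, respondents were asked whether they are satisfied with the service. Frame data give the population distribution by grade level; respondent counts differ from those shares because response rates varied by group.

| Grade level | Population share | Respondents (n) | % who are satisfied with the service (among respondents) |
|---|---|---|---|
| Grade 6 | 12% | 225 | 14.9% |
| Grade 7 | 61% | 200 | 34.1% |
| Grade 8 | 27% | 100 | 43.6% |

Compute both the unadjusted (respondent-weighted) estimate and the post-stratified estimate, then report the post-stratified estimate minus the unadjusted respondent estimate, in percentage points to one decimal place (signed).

+6.7 percentage points

Without adjustment, the pooled respondent share is:
  (225/525)×14.9 + (200/525)×34.1 + (100/525)×43.6 = 27.681%
Reweighting by population grade level shares:
  0.12×14.9 + 0.61×34.1 + 0.27×43.6 = 34.361%
Difference = 34.361 − 27.681 = 6.68 pp.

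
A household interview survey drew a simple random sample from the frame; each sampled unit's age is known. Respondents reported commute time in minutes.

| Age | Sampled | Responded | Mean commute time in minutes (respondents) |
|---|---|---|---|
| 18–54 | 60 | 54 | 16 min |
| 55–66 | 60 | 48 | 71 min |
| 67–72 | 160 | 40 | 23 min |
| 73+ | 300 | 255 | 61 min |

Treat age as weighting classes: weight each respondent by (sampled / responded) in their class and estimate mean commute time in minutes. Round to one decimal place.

46.9

Response rates by class: 18–54 54/60 = 90%, 55–66 48/60 = 80%, 67–72 40/160 = 25%, 73+ 255/300 = 85%.
Inverse-response-rate weighting restores each class to its sampled count, so class totals weight by n_sampled:
  18–54: 60 × 16 = 960
  55–66: 60 × 71 = 4260
  67–72: 160 × 23 = 3680
  73+: 300 × 61 = 18,300
Adjusted estimate = 27,200 / 580 = 46.8966 → 46.9.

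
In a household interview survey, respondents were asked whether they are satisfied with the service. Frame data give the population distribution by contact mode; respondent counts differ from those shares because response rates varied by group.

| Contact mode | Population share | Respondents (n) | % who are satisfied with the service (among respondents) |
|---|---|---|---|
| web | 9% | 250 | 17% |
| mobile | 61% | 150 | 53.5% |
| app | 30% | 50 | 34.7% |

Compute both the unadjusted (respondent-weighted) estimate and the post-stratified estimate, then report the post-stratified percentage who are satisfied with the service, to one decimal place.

Without adjustment, the pooled respondent share is:
  (250/450)×17 + (150/450)×53.5 + (50/450)×34.7 = 31.1333%
Post-stratified estimate weights by population shares:
  0.09×17 + 0.61×53.5 + 0.3×34.7 = 44.575%

44.6%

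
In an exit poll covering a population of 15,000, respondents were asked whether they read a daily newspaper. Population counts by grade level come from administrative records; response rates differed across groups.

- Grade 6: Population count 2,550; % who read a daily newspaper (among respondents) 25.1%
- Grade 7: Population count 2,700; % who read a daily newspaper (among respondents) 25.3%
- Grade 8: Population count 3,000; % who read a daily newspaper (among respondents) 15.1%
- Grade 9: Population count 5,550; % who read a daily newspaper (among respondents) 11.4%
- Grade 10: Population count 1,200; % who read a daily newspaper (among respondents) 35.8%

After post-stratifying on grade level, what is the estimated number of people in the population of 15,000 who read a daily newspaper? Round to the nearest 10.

2,840

Each cell contributes its population count × the respondent rate:
  Grade 6: 2,550 × 25.1% = 640.05
  Grade 7: 2,700 × 25.3% = 683.1
  Grade 8: 3,000 × 15.1% = 453
  Grade 9: 5,550 × 11.4% = 632.7
  Grade 10: 1,200 × 35.8% = 429.6
Estimated total = 2838.45 → 2,840.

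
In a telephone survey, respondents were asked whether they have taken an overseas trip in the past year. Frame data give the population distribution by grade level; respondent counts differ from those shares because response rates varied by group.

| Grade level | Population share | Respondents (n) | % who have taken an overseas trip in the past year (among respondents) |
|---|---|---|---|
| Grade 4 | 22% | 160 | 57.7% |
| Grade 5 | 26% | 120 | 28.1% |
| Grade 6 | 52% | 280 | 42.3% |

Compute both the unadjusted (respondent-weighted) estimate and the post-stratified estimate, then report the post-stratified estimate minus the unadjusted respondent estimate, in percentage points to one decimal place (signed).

-1.7 percentage points

Without adjustment, the pooled respondent share is:
  (160/560)×57.7 + (120/560)×28.1 + (280/560)×42.3 = 43.6571%
Post-stratified estimate weights by population shares:
  0.22×57.7 + 0.26×28.1 + 0.52×42.3 = 41.996%
Difference = 41.996 − 43.6571 = -1.6611 pp.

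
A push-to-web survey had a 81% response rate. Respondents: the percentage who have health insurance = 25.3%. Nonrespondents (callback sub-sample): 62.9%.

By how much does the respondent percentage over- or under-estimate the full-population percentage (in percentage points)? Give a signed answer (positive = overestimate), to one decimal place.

-7.1 percentage points

Nonresponse fraction = 1 − 0.81 = 0.19.
Bias = (nonresponse fraction) × (respondent percentage − nonrespondent percentage)
     = 0.19 × (25.3 − 62.9) = 0.19 × -37.6 = -7.144.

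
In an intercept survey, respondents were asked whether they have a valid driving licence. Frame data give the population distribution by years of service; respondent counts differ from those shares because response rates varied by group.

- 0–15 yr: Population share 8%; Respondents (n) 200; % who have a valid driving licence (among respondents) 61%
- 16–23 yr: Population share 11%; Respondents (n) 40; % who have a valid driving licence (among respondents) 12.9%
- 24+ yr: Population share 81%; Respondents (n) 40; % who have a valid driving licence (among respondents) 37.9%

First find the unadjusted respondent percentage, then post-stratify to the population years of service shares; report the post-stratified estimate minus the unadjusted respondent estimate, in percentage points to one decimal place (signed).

-13.8 percentage points

Without adjustment, the pooled respondent share is:
  (200/280)×61 + (40/280)×12.9 + (40/280)×37.9 = 50.8286%
Post-stratifying to population shares instead:
  0.08×61 + 0.11×12.9 + 0.81×37.9 = 36.998%
Difference = 36.998 − 50.8286 = -13.8306 pp.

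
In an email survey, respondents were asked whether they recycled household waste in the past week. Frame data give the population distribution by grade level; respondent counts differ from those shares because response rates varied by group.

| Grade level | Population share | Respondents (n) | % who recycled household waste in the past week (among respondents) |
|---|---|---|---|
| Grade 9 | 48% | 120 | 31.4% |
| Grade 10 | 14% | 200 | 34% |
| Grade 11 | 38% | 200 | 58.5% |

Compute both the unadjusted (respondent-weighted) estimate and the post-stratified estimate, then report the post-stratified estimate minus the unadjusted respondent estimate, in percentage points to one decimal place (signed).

-0.8 percentage points

Unadjusted (pooled respondent) estimate weights by respondent counts:
  (120/520)×31.4 + (200/520)×34 + (200/520)×58.5 = 42.8231%
Reweighting by population grade level shares:
  0.48×31.4 + 0.14×34 + 0.38×58.5 = 42.062%
Difference = 42.062 − 42.8231 = -0.7611 pp.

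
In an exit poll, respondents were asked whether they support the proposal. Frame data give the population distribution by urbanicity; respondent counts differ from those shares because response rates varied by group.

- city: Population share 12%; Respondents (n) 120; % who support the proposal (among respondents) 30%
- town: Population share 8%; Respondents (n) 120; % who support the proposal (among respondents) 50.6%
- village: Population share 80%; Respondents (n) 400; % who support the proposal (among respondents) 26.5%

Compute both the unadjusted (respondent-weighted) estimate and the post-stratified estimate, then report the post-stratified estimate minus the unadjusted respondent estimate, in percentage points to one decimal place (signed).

Unadjusted (pooled respondent) estimate weights by respondent counts:
  (120/640)×30 + (120/640)×50.6 + (400/640)×26.5 = 31.675%
Reweighting by population urbanicity shares:
  0.12×30 + 0.08×50.6 + 0.8×26.5 = 28.848%
Difference = 28.848 − 31.675 = -2.827 pp.

-2.8 percentage points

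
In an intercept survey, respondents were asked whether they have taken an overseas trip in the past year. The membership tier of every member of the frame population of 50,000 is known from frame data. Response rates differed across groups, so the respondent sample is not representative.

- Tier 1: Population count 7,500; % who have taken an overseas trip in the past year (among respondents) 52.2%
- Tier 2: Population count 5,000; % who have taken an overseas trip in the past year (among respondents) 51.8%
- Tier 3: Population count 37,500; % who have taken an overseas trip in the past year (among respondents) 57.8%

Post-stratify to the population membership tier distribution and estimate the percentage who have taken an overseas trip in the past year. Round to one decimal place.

Each cell contributes population-share × respondent value:
  Tier 1: (7,500/50,000) × 52.2 = 7.83
  Tier 2: (5,000/50,000) × 51.8 = 5.18
  Tier 3: (37,500/50,000) × 57.8 = 43.35
Post-stratified estimate = 56.36 → 56.4%.

56.4%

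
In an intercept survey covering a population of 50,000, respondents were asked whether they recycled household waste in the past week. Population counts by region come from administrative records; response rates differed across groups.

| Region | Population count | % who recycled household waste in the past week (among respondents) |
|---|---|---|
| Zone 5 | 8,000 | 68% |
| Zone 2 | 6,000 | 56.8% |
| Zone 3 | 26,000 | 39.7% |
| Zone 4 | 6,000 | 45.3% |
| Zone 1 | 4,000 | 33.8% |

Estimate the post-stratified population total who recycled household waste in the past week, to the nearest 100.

Each cell contributes its population count × the respondent rate:
  Zone 5: 8,000 × 68% = 5440
  Zone 2: 6,000 × 56.8% = 3408
  Zone 3: 26,000 × 39.7% = 10,322
  Zone 4: 6,000 × 45.3% = 2718
  Zone 1: 4,000 × 33.8% = 1352
Estimated total = 23,240 → 23,200.

23,200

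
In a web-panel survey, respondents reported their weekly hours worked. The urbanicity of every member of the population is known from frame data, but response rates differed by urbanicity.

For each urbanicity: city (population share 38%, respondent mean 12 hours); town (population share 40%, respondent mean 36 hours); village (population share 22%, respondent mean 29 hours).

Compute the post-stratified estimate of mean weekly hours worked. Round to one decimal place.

Each cell contributes population-share × respondent value:
  city: 0.38 × 12 = 4.56
  town: 0.4 × 36 = 14.4
  village: 0.22 × 29 = 6.38
Post-stratified estimate = 25.34 → 25.3.

25.3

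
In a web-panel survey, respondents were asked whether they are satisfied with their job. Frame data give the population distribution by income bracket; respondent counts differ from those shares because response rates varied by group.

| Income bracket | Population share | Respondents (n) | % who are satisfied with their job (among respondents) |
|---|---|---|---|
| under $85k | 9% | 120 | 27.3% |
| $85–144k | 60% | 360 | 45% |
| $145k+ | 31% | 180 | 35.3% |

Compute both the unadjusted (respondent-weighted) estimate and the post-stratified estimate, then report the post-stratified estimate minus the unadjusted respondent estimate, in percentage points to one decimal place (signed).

+1.3 percentage points

Without adjustment, the pooled respondent share is:
  (120/660)×27.3 + (360/660)×45 + (180/660)×35.3 = 39.1364%
Post-stratified estimate weights by population shares:
  0.09×27.3 + 0.6×45 + 0.31×35.3 = 40.4%
Difference = 40.4 − 39.1364 = 1.2636 pp.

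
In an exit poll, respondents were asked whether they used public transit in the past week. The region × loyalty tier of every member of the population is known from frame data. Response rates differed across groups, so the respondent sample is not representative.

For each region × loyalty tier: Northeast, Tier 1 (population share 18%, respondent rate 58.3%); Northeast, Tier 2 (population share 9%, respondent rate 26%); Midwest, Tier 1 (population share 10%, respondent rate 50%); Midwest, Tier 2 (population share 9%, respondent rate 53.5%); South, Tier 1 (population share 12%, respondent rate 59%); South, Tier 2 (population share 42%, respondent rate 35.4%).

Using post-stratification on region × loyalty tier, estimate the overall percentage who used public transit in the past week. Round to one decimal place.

Weight each group's respondent value by its population share:
  Northeast, Tier 1: 0.18 × 58.3 = 10.494
  Northeast, Tier 2: 0.09 × 26 = 2.34
  Midwest, Tier 1: 0.1 × 50 = 5
  Midwest, Tier 2: 0.09 × 53.5 = 4.815
  South, Tier 1: 0.12 × 59 = 7.08
  South, Tier 2: 0.42 × 35.4 = 14.868
Post-stratified estimate = 44.597 → 44.6%.

44.6%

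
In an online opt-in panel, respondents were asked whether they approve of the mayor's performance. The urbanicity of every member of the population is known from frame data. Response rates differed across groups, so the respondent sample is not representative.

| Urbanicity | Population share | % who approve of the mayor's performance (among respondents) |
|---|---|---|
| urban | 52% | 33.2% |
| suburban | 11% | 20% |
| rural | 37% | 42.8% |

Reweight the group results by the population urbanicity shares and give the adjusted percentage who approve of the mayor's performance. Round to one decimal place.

35.3%

Each cell contributes population-share × respondent value:
  urban: 0.52 × 33.2 = 17.264
  suburban: 0.11 × 20 = 2.2
  rural: 0.37 × 42.8 = 15.836
Post-stratified estimate = 35.3 → 35.3%.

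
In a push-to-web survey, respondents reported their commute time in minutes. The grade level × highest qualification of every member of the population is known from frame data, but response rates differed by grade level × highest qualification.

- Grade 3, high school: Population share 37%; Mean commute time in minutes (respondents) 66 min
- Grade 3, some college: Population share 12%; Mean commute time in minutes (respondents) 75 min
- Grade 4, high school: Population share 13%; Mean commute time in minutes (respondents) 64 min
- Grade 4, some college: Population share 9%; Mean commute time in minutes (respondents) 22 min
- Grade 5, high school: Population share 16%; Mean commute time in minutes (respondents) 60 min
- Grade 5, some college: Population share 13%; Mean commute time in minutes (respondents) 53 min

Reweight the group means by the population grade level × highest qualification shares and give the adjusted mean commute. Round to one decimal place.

Each cell contributes population-share × respondent value:
  Grade 3, high school: 0.37 × 66 = 24.42
  Grade 3, some college: 0.12 × 75 = 9
  Grade 4, high school: 0.13 × 64 = 8.32
  Grade 4, some college: 0.09 × 22 = 1.98
  Grade 5, high school: 0.16 × 60 = 9.6
  Grade 5, some college: 0.13 × 53 = 6.89
Post-stratified estimate = 60.21 → 60.2.

60.2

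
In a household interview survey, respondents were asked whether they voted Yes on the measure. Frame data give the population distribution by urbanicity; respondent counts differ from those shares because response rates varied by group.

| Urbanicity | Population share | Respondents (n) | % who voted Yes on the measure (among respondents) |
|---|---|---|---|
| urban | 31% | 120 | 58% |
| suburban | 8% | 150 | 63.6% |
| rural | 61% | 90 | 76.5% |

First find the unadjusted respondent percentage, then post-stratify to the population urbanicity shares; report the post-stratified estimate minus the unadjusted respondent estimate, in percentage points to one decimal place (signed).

+4.8 percentage points

Unadjusted (pooled respondent) estimate weights by respondent counts:
  (120/360)×58 + (150/360)×63.6 + (90/360)×76.5 = 64.9583%
Reweighting by population urbanicity shares:
  0.31×58 + 0.08×63.6 + 0.61×76.5 = 69.733%
Difference = 69.733 − 64.9583 = 4.7747 pp.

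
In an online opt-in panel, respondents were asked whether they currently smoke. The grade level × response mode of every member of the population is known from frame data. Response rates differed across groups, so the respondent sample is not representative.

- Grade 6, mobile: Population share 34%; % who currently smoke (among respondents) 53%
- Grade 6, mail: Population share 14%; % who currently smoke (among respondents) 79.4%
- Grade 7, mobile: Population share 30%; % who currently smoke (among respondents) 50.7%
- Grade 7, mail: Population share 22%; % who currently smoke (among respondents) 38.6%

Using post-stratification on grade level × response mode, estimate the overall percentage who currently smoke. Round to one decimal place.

Weight each group's respondent value by its population share:
  Grade 6, mobile: 0.34 × 53 = 18.02
  Grade 6, mail: 0.14 × 79.4 = 11.116
  Grade 7, mobile: 0.3 × 50.7 = 15.21
  Grade 7, mail: 0.22 × 38.6 = 8.492
Post-stratified estimate = 52.838 → 52.8%.

52.8%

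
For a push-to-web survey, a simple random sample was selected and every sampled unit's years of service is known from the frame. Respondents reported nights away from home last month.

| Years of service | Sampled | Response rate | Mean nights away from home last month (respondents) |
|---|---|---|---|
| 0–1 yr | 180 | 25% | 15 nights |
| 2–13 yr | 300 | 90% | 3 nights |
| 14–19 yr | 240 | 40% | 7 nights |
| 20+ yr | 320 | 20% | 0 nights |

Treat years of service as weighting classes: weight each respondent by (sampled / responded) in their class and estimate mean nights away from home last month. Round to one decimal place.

Each respondent's weight = sampled/responded in their class; summing within a class gives n_sampled, so:
  0–1 yr: 180 × 15 = 2700
  2–13 yr: 300 × 3 = 900
  14–19 yr: 240 × 7 = 1680
  20+ yr: 320 × 0 = 0
Adjusted estimate = 5280 / 1,040 = 5.07692 → 5.1.

5.1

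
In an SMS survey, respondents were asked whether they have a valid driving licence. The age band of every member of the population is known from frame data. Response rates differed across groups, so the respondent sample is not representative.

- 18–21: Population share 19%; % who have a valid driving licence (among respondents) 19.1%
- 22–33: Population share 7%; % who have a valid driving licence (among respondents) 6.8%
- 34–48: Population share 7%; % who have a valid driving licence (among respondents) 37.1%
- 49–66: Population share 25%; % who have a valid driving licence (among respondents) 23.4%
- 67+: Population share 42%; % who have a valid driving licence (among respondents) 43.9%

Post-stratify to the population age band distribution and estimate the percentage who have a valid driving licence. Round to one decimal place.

Post-stratification weights by population share, not respondent share:
  18–21: 0.19 × 19.1 = 3.629
  22–33: 0.07 × 6.8 = 0.476
  34–48: 0.07 × 37.1 = 2.597
  49–66: 0.25 × 23.4 = 5.85
  67+: 0.42 × 43.9 = 18.438
Post-stratified estimate = 30.99 → 31.0%.

31.0%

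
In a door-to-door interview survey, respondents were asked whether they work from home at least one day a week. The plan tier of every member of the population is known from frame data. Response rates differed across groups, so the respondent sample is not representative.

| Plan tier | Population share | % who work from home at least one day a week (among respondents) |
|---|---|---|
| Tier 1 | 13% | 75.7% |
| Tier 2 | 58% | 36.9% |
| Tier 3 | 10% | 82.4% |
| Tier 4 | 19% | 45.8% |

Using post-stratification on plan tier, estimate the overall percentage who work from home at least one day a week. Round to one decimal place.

Reweight to the known plan tier distribution:
  Tier 1: 0.13 × 75.7 = 9.841
  Tier 2: 0.58 × 36.9 = 21.402
  Tier 3: 0.1 × 82.4 = 8.24
  Tier 4: 0.19 × 45.8 = 8.702
Post-stratified estimate = 48.185 → 48.2%.

48.2%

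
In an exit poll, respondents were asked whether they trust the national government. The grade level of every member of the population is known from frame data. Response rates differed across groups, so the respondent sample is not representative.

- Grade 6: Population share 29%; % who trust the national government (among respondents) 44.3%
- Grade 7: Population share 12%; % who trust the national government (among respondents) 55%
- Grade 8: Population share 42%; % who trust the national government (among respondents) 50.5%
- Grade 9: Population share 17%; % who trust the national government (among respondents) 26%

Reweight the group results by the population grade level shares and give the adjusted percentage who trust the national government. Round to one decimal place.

45.1%

Each cell contributes population-share × respondent value:
  Grade 6: 0.29 × 44.3 = 12.847
  Grade 7: 0.12 × 55 = 6.6
  Grade 8: 0.42 × 50.5 = 21.21
  Grade 9: 0.17 × 26 = 4.42
Post-stratified estimate = 45.077 → 45.1%.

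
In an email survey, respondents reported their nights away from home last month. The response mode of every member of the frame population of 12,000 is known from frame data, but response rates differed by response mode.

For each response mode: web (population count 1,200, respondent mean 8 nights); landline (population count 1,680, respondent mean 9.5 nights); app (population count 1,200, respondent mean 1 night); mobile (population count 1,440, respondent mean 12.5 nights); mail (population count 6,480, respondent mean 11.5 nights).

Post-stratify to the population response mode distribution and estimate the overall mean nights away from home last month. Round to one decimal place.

Weight each group's respondent value by its population share:
  web: (1,200/12,000) × 8 = 0.8
  landline: (1,680/12,000) × 9.5 = 1.33
  app: (1,200/12,000) × 1 = 0.1
  mobile: (1,440/12,000) × 12.5 = 1.5
  mail: (6,480/12,000) × 11.5 = 6.21
Post-stratified estimate = 9.94 → 9.9.

9.9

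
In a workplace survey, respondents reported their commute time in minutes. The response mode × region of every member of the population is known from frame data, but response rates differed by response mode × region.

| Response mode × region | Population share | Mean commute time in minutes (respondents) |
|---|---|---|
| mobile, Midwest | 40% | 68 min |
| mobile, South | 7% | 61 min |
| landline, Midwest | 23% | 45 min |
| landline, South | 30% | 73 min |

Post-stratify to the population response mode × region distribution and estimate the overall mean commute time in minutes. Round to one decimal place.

Reweight to the known response mode × region distribution:
  mobile, Midwest: 0.4 × 68 = 27.2
  mobile, South: 0.07 × 61 = 4.27
  landline, Midwest: 0.23 × 45 = 10.35
  landline, South: 0.3 × 73 = 21.9
Post-stratified estimate = 63.72 → 63.7.

63.7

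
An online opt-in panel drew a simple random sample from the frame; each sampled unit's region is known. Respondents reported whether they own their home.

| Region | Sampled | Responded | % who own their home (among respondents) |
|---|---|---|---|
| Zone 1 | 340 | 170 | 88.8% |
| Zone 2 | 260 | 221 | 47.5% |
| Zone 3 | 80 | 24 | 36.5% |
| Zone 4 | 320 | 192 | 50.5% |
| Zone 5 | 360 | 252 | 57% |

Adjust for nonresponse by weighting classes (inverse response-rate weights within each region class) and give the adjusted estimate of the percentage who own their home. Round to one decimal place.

Response rates by class: Zone 1 170/340 = 50%, Zone 2 221/260 = 85%, Zone 3 24/80 = 30%, Zone 4 192/320 = 60%, Zone 5 252/360 = 70%.
Inverse-response-rate weighting restores each class to its sampled count, so class totals weight by n_sampled:
  Zone 1: 340 × 88.8 = 30,192
  Zone 2: 260 × 47.5 = 12,350
  Zone 3: 80 × 36.5 = 2920
  Zone 4: 320 × 50.5 = 16,160
  Zone 5: 360 × 57 = 20,520
Adjusted estimate = 82,142 / 1,360 = 60.3985 → 60.4%.

60.4%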